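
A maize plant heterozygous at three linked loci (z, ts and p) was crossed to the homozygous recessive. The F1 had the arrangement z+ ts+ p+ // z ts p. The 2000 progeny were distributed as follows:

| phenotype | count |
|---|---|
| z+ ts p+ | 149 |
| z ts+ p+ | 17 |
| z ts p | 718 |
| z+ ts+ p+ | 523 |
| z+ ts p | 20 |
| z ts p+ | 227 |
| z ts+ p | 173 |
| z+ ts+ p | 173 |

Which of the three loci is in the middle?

The two rarest classes, z ts+ p+ and z+ ts p, are the double crossovers. Comparing them with the parentals, only the z allele has switched, so z is the middle locus and the order is ts – z – p.

z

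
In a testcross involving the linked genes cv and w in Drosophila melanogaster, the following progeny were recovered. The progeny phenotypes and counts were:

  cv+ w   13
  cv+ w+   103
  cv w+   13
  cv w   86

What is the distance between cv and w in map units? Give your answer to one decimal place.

The two most frequent classes, cv+ w+ (103) and cv w (86), are the parental types, so the F1 was cv+ w+ / cv w.
The recombinant classes are cv+ w and cv w+: 13 + 13 = 26.
Recombination frequency = 26/215 = 0.1209 ≈ 12.1%, i.e. 12.1 map units.

12.1 map units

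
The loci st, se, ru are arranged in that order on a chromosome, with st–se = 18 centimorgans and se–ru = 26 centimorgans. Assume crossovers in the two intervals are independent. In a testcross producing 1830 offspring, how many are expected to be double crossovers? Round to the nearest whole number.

86

Map distances give recombination frequencies of 0.180 and 0.260 for the two intervals.
With no interference, expected double-crossover frequency = 0.180 × 0.260 = 0.04680.
Expected number = 0.04680 × 1830 = 85.64 ≈ 86.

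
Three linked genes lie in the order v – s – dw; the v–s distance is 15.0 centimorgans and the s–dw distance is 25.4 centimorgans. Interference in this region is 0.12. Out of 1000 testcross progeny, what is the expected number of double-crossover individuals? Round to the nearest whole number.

Map distances give recombination frequencies of 0.150 and 0.254 for the two intervals.
With interference 0.12 (so coincidence = 0.88), expected double-crossover frequency = 0.150 × 0.254 × 0.88 = 0.03353.
Expected number = 0.03353 × 1000 = 33.53 ≈ 34.

34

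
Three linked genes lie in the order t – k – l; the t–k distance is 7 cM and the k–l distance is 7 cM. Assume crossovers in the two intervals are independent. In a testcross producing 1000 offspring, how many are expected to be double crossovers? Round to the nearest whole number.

5

Map distances give recombination frequencies of 0.070 and 0.070 for the two intervals.
With no interference, expected double-crossover frequency = 0.070 × 0.070 = 0.00490.
Expected number = 0.00490 × 1000 = 4.90 ≈ 5.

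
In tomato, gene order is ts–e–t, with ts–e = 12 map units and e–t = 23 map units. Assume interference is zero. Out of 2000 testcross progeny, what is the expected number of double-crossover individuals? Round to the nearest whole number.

55

Map distances give recombination frequencies of 0.120 and 0.230 for the two intervals.
With no interference, expected double-crossover frequency = 0.120 × 0.230 = 0.02760.
Expected number = 0.02760 × 2000 = 55.20 ≈ 55.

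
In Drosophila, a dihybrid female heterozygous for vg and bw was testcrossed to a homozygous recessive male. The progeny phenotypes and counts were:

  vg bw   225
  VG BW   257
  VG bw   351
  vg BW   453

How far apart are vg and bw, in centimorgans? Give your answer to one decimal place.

37.5 centimorgans

The two most frequent classes, VG bw (351) and vg BW (453), are the parental types, so the F1 was VG bw / vg BW.
The recombinant classes are VG BW and vg bw: 257 + 225 = 482.
Recombination frequency = 482/1286 = 0.3748 ≈ 37.5%, i.e. 37.5 centimorgans.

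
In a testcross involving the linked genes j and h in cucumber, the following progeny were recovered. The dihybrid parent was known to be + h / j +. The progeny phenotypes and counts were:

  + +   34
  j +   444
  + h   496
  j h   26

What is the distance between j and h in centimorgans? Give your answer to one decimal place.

The recombinant classes are + + and j h: 34 + 26 = 60.
Recombination frequency = 60/1000 = 0.0600 ≈ 6.0%, i.e. 6.0 centimorgans.

6.0 centimorgans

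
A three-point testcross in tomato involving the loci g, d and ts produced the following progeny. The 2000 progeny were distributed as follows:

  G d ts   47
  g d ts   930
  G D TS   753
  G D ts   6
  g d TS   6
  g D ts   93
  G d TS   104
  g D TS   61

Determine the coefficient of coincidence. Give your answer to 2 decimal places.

The two most frequent reciprocal classes, G D TS and g d ts, are the parental types, so the F1 was G D TS / g d ts.
The two rarest classes, G D ts and g d TS, are the double crossovers. Comparing them with the parentals, only the ts allele has switched, so ts is the middle locus and the order is g – ts – d.
g–ts: (108 + 12)/2000 = 0.0600; ts–d: (197 + 12)/2000 = 0.1045.
Expected DCO frequency = 0.0600 × 0.1045 ≈ 0.00627; observed = 12/2000 ≈ 0.00600.
Coefficient of coincidence = 0.00600/0.00627 ≈ 0.96.

0.96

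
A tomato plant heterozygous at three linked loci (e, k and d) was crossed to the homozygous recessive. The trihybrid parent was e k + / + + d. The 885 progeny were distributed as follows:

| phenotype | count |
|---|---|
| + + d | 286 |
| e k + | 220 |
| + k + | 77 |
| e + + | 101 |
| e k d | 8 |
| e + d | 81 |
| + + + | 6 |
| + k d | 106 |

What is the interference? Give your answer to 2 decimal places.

The two rarest classes, e k d and + + +, are the double crossovers. Comparing them with the parentals, only the d allele has switched, so d is the middle locus and the order is k – d – e.
k–d: (207 + 14)/885 = 0.2497; d–e: (158 + 14)/885 = 0.1944.
Expected DCO frequency = 0.2497 × 0.1944 ≈ 0.04854; observed = 14/885 ≈ 0.01582.
Coefficient of coincidence = 0.01582/0.04854 ≈ 0.33; interference = 1 − 0.33 = 0.67.

0.67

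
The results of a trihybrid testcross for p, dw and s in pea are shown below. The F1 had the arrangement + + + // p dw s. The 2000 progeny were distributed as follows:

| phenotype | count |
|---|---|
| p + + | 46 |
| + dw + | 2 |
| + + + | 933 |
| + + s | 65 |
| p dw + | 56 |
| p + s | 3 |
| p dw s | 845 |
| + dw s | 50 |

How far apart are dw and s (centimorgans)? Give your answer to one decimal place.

6.3 centimorgans

The two rarest classes, + dw + and p + s, are the double crossovers. Comparing them with the parentals, only the dw allele has switched, so dw is the middle locus and the order is s – dw – p.
Crossovers in the s–dw interval produce the single-crossover classes + + s and p dw + (65 + 56 = 121) plus the double crossovers (5).
RF(s–dw) = (121 + 5) / 2000 = 126/2000 = 0.0630 → 6.3 centimorgans.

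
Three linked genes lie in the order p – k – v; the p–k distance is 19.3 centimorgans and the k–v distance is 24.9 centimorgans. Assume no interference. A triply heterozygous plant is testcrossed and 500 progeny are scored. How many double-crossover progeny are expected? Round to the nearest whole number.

Map distances give recombination frequencies of 0.193 and 0.249 for the two intervals.
With no interference, expected double-crossover frequency = 0.193 × 0.249 = 0.04806.
Expected number = 0.04806 × 500 = 24.03 ≈ 24.

24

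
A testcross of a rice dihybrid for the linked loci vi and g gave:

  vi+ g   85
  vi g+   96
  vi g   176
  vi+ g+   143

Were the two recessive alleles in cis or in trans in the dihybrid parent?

The two most frequent classes are vi+ g+ (143) and vi g (176); these are the parental (non-recombinant) types.
So the F1 carried vi+ g+ on one chromosome and vi g on the other — the recessive alleles are on the same chromosome (cis / coupling).

cis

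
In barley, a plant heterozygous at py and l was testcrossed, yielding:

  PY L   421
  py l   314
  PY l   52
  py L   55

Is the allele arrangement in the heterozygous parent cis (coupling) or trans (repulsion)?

The two most frequent classes are PY L (421) and py l (314); these are the parental (non-recombinant) types.
So the F1 carried PY L on one chromosome and py l on the other — the recessive alleles are on the same chromosome (cis / coupling).

cis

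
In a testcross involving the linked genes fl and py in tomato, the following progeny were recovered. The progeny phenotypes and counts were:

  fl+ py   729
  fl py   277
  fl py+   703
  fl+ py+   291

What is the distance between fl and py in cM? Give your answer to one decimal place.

28.4 cM

The two most frequent classes, fl+ py (729) and fl py+ (703), are the parental types, so the F1 was fl+ py / fl py+.
The recombinant classes are fl+ py+ and fl py: 291 + 277 = 568.
Recombination frequency = 568/2000 = 0.2840 ≈ 28.4%, i.e. 28.4 cM.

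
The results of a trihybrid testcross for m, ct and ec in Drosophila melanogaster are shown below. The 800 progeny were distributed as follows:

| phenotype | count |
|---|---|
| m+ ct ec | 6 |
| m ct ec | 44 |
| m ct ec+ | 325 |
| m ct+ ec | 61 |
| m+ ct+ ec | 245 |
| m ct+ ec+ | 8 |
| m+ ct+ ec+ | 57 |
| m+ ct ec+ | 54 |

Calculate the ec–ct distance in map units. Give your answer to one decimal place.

The two most frequent reciprocal classes, m ct ec+ and m+ ct+ ec, are the parental types, so the F1 was m ct ec+ / m+ ct+ ec.
The two rarest classes, m ct+ ec+ and m+ ct ec, are the double crossovers. Comparing them with the parentals, only the ct allele has switched, so ct is the middle locus and the order is ec – ct – m.
Crossovers in the ec–ct interval produce the single-crossover classes m ct ec and m+ ct+ ec+ (44 + 57 = 101) plus the double crossovers (14).
RF(ec–ct) = (101 + 14) / 800 = 115/800 = 0.1437 → 14.4 map units.

14.4 map units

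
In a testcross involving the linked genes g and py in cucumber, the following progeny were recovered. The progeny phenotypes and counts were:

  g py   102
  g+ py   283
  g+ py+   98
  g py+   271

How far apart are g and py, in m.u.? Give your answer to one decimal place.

The two most frequent classes, g+ py (283) and g py+ (271), are the parental types, so the F1 was g+ py / g py+.
The recombinant classes are g+ py+ and g py: 98 + 102 = 200.
Recombination frequency = 200/754 = 0.2653 ≈ 26.5%, i.e. 26.5 m.u.

26.5 m.u.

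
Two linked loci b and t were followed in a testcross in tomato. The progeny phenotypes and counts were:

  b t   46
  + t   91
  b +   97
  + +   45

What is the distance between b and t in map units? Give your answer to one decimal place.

The two most frequent classes, + t (91) and b + (97), are the parental types, so the F1 was + t / b +.
The recombinant classes are + + and b t: 45 + 46 = 91.
Recombination frequency = 91/279 = 0.3262 ≈ 32.6%, i.e. 32.6 map units.

32.6 map units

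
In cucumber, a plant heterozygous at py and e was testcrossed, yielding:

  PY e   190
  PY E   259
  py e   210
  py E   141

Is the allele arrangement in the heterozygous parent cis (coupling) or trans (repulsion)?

cis

The two most frequent classes are PY E (259) and py e (210); these are the parental (non-recombinant) types.
So the F1 carried PY E on one chromosome and py e on the other — the recessive alleles are on the same chromosome (cis / coupling).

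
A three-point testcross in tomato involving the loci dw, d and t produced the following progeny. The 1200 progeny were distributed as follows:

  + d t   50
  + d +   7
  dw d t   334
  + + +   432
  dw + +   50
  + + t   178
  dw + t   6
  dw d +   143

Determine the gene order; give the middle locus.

The two most frequent reciprocal classes, + + + and dw d t, are the parental types, so the F1 was + + + / dw d t.
The two rarest classes, + d + and dw + t, are the double crossovers. Comparing them with the parentals, only the d allele has switched, so d is the middle locus and the order is dw – d – t.

d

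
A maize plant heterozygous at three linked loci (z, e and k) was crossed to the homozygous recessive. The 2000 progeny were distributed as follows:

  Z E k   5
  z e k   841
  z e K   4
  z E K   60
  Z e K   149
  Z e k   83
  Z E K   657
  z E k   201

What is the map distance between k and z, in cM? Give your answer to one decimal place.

7.6 cM

The two most frequent reciprocal classes, Z E K and z e k, are the parental types, so the F1 was Z E K / z e k.
The two rarest classes, Z E k and z e K, are the double crossovers. Comparing them with the parentals, only the k allele has switched, so k is the middle locus and the order is e – k – z.
Crossovers in the k–z interval produce the single-crossover classes z E K and Z e k (60 + 83 = 143) plus the double crossovers (9).
RF(k–z) = (143 + 9) / 2000 = 152/2000 = 0.0760 → 7.6 cM.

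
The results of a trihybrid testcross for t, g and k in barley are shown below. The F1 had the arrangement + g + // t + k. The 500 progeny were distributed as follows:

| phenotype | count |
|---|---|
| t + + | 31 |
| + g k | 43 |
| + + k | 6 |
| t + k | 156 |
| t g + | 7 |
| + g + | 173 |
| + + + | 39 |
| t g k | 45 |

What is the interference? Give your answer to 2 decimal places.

The two rarest classes, t g + and + + k, are the double crossovers. Comparing them with the parentals, only the t allele has switched, so t is the middle locus and the order is k – t – g.
k–t: (74 + 13)/500 = 0.1740; t–g: (84 + 13)/500 = 0.1940.
Expected DCO frequency = 0.1740 × 0.1940 ≈ 0.03376; observed = 13/500 ≈ 0.02600.
Coefficient of coincidence = 0.02600/0.03376 ≈ 0.77; interference = 1 − 0.77 = 0.23.

0.23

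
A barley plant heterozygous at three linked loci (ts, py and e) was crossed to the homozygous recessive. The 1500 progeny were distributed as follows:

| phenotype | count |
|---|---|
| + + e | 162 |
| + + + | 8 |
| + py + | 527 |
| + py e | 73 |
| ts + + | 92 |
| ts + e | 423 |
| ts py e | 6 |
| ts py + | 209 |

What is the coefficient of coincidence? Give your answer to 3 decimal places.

0.305

The two most frequent reciprocal classes, ts + e and + py +, are the parental types, so the F1 was ts + e / + py +.
The two rarest classes, ts py e and + + +, are the double crossovers. Comparing them with the parentals, only the py allele has switched, so py is the middle locus and the order is e – py – ts.
e–py: (165 + 14)/1500 = 0.1193; py–ts: (371 + 14)/1500 = 0.2567.
Expected DCO frequency = 0.1193 × 0.2567 ≈ 0.03062; observed = 14/1500 ≈ 0.00933.
Coefficient of coincidence = 0.00933/0.03062 ≈ 0.305.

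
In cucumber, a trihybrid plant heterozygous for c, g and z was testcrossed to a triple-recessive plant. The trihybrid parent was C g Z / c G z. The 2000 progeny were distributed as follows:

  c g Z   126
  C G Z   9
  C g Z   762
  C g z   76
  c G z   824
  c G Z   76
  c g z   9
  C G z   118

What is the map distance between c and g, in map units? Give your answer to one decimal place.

The two rarest classes, C G Z and c g z, are the double crossovers. Comparing them with the parentals, only the g allele has switched, so g is the middle locus and the order is c – g – z.
Crossovers in the c–g interval produce the single-crossover classes c g Z and C G z (126 + 118 = 244) plus the double crossovers (18).
RF(c–g) = (244 + 18) / 2000 = 262/2000 = 0.1310 → 13.1 map units.

13.1 map units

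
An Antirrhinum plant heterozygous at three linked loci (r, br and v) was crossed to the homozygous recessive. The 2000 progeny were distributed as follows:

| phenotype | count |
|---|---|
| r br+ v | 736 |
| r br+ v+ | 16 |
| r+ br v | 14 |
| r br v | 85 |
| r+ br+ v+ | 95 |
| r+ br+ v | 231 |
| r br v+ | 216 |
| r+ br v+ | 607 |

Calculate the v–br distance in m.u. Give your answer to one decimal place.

10.5 m.u.

The two most frequent reciprocal classes, r br+ v and r+ br v+, are the parental types, so the F1 was r br+ v / r+ br v+.
The two rarest classes, r br+ v+ and r+ br v, are the double crossovers. Comparing them with the parentals, only the v allele has switched, so v is the middle locus and the order is br – v – r.
Crossovers in the br–v interval produce the single-crossover classes r br v and r+ br+ v+ (85 + 95 = 180) plus the double crossovers (30).
RF(br–v) = (180 + 30) / 2000 = 210/2000 = 0.1050 → 10.5 m.u.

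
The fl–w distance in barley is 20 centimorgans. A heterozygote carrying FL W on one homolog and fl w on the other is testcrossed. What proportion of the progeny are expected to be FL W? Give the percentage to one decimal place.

40.0%

A map distance of 20 centimorgans corresponds to a recombination frequency of 0.200.
The F1 is FL W / fl w, so FL W is a parental gamete class with expected frequency (1 − r)/2 = 0.800/2 = 0.4000.
That is 0.4000 = 40.0% of the progeny.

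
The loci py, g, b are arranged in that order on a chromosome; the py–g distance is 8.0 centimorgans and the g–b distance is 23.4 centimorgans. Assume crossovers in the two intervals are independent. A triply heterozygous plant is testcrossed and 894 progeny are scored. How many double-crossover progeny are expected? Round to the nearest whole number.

17

Map distances give recombination frequencies of 0.080 and 0.234 for the two intervals.
With no interference, expected double-crossover frequency = 0.080 × 0.234 = 0.01872.
Expected number = 0.01872 × 894 = 16.74 ≈ 17.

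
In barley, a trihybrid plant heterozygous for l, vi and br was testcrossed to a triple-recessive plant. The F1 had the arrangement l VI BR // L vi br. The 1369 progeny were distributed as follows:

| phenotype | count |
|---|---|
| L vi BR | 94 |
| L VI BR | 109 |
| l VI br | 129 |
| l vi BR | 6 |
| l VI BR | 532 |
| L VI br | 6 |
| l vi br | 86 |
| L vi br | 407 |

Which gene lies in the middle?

The two rarest classes, l vi BR and L VI br, are the double crossovers. Comparing them with the parentals, only the vi allele has switched, so vi is the middle locus and the order is br – vi – l.

vi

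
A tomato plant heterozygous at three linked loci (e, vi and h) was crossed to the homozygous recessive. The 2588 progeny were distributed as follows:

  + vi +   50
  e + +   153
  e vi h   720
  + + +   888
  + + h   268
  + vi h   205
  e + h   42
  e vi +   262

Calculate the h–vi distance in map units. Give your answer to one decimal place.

The two most frequent reciprocal classes, e vi h and + + +, are the parental types, so the F1 was e vi h / + + +.
The two rarest classes, e + h and + vi +, are the double crossovers. Comparing them with the parentals, only the vi allele has switched, so vi is the middle locus and the order is e – vi – h.
Crossovers in the vi–h interval produce the single-crossover classes e vi + and + + h (262 + 268 = 530) plus the double crossovers (92).
RF(vi–h) = (530 + 92) / 2588 = 622/2588 = 0.2403 → 24.0 map units.

24.0 map units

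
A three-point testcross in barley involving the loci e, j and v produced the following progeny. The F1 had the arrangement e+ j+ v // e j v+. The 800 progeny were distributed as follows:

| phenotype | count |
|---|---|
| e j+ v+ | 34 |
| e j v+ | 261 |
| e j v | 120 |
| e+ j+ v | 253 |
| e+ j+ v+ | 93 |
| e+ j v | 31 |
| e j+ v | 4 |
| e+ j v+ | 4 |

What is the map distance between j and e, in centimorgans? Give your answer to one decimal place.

9.1 centimorgans

The two rarest classes, e j+ v and e+ j v+, are the double crossovers. Comparing them with the parentals, only the e allele has switched, so e is the middle locus and the order is v – e – j.
Crossovers in the e–j interval produce the single-crossover classes e+ j v and e j+ v+ (31 + 34 = 65) plus the double crossovers (8).
RF(e–j) = (65 + 8) / 800 = 73/800 = 0.0912 → 9.1 centimorgans.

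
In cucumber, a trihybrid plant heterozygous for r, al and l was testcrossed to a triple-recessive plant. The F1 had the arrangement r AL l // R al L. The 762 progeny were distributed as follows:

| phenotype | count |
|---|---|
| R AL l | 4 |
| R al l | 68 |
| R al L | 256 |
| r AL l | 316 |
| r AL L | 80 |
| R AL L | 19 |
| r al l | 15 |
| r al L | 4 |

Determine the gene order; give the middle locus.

r

The two rarest classes, R AL l and r al L, are the double crossovers. Comparing them with the parentals, only the r allele has switched, so r is the middle locus and the order is l – r – al.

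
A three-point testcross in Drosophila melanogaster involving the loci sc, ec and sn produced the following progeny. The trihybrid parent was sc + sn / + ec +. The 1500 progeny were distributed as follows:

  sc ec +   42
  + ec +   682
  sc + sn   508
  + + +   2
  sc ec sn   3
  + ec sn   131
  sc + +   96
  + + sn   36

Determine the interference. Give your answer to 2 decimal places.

0.61

The two rarest classes, sc ec sn and + + +, are the double crossovers. Comparing them with the parentals, only the ec allele has switched, so ec is the middle locus and the order is sn – ec – sc.
sn–ec: (227 + 5)/1500 = 0.1547; ec–sc: (78 + 5)/1500 = 0.0553.
Expected DCO frequency = 0.1547 × 0.0553 ≈ 0.00855; observed = 5/1500 ≈ 0.00333.
Coefficient of coincidence = 0.00333/0.00855 ≈ 0.39; interference = 1 − 0.39 = 0.61.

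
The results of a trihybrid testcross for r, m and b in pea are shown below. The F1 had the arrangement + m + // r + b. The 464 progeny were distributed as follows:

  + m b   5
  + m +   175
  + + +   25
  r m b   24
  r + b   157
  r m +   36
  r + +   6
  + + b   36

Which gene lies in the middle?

The two rarest classes, + m b and r + +, are the double crossovers. Comparing them with the parentals, only the b allele has switched, so b is the middle locus and the order is m – b – r.

b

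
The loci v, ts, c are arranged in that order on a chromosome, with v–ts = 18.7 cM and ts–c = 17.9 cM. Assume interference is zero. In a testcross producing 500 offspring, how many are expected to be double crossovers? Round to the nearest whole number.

17

Map distances give recombination frequencies of 0.187 and 0.179 for the two intervals.
With no interference, expected double-crossover frequency = 0.187 × 0.179 = 0.03347.
Expected number = 0.03347 × 500 = 16.74 ≈ 17.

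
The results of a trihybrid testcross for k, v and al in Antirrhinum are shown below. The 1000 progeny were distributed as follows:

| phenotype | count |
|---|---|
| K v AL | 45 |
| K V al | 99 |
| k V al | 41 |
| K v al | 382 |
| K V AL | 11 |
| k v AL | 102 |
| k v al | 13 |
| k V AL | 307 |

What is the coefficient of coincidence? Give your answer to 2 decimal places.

0.97

The two most frequent reciprocal classes, k V AL and K v al, are the parental types, so the F1 was k V AL / K v al.
The two rarest classes, K V AL and k v al, are the double crossovers. Comparing them with the parentals, only the k allele has switched, so k is the middle locus and the order is al – k – v.
al–k: (86 + 24)/1000 = 0.1100; k–v: (201 + 24)/1000 = 0.2250.
Expected DCO frequency = 0.1100 × 0.2250 ≈ 0.02475; observed = 24/1000 ≈ 0.02400.
Coefficient of coincidence = 0.02400/0.02475 ≈ 0.97.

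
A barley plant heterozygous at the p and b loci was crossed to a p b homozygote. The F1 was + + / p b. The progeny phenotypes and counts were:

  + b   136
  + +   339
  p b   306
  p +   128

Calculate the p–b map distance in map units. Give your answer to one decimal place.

29.0 map units

The recombinant classes are + b and p +: 136 + 128 = 264.
Recombination frequency = 264/909 = 0.2904 ≈ 29.0%, i.e. 29.0 map units.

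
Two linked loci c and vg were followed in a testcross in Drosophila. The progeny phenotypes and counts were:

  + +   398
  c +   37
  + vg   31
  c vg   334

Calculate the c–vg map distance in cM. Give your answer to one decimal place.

8.5 cM

The two most frequent classes, + + (398) and c vg (334), are the parental types, so the F1 was + + / c vg.
The recombinant classes are + vg and c +: 31 + 37 = 68.
Recombination frequency = 68/800 = 0.0850 ≈ 8.5%, i.e. 8.5 cM.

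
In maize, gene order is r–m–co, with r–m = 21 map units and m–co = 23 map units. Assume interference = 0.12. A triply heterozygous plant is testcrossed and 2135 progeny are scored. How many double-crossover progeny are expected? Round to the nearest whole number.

91

Map distances give recombination frequencies of 0.210 and 0.230 for the two intervals.
With interference 0.12 (so coincidence = 0.88), expected double-crossover frequency = 0.210 × 0.230 × 0.88 = 0.04250.
Expected number = 0.04250 × 2135 = 90.75 ≈ 91.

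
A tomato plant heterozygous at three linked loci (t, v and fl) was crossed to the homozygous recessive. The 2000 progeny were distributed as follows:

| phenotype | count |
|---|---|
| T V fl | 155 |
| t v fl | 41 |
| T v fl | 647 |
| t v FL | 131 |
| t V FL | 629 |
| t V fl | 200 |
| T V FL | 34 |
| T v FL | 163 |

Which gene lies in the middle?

The two most frequent reciprocal classes, t V FL and T v fl, are the parental types, so the F1 was t V FL / T v fl.
The two rarest classes, T V FL and t v fl, are the double crossovers. Comparing them with the parentals, only the t allele has switched, so t is the middle locus and the order is fl – t – v.

t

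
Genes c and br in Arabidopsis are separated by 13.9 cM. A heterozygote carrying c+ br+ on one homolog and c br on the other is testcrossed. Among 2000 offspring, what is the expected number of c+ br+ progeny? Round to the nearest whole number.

A map distance of 13.9 cM corresponds to a recombination frequency of 0.139.
The F1 is c+ br+ / c br, so c+ br+ is a parental gamete class with expected frequency (1 − r)/2 = 0.861/2 = 0.4305.
Expected number = 0.4305 × 2000 = 861.00 ≈ 861.

861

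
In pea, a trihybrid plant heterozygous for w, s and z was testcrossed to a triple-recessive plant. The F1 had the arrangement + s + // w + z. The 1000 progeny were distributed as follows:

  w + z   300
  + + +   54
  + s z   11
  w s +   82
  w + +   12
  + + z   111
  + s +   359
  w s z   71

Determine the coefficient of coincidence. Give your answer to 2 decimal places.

The two rarest classes, + s z and w + +, are the double crossovers. Comparing them with the parentals, only the z allele has switched, so z is the middle locus and the order is s – z – w.
s–z: (125 + 23)/1000 = 0.1480; z–w: (193 + 23)/1000 = 0.2160.
Expected DCO frequency = 0.1480 × 0.2160 ≈ 0.03197; observed = 23/1000 ≈ 0.02300.
Coefficient of coincidence = 0.02300/0.03197 ≈ 0.72.

0.72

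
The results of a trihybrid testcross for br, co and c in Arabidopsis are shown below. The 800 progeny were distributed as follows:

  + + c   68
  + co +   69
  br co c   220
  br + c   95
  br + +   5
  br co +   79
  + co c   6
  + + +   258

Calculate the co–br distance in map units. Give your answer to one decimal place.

21.9 map units

The two most frequent reciprocal classes, br co c and + + +, are the parental types, so the F1 was br co c / + + +.
The two rarest classes, + co c and br + +, are the double crossovers. Comparing them with the parentals, only the br allele has switched, so br is the middle locus and the order is c – br – co.
Crossovers in the br–co interval produce the single-crossover classes br + c and + co + (95 + 69 = 164) plus the double crossovers (11).
RF(br–co) = (164 + 11) / 800 = 175/800 = 0.2188 → 21.9 map units.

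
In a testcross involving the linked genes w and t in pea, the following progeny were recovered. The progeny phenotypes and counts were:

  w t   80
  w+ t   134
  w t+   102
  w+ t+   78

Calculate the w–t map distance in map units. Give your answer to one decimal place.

The two most frequent classes, w+ t (134) and w t+ (102), are the parental types, so the F1 was w+ t / w t+.
The recombinant classes are w+ t+ and w t: 78 + 80 = 158.
Recombination frequency = 158/394 = 0.4010 ≈ 40.1%, i.e. 40.1 map units.

40.1 map units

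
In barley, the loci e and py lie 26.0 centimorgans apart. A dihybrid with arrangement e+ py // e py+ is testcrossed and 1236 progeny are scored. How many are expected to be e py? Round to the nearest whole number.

A map distance of 26.0 centimorgans corresponds to a recombination frequency of 0.260.
The F1 is e+ py / e py+, so e py is a recombinant gamete class with expected frequency r/2 = 0.260/2 = 0.1300.
Expected number = 0.1300 × 1236 = 160.68 ≈ 161.

161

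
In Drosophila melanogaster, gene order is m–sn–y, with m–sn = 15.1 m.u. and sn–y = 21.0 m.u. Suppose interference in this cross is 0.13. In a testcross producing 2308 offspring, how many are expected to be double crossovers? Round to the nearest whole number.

Map distances give recombination frequencies of 0.151 and 0.210 for the two intervals.
With interference 0.13 (so coincidence = 0.87), expected double-crossover frequency = 0.151 × 0.210 × 0.87 = 0.02759.
Expected number = 0.02759 × 2308 = 63.67 ≈ 64.

64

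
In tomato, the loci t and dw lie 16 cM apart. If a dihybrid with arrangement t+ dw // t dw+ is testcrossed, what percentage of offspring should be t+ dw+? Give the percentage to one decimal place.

A map distance of 16 cM corresponds to a recombination frequency of 0.160.
The F1 is t+ dw / t dw+, so t+ dw+ is a recombinant gamete class with expected frequency r/2 = 0.160/2 = 0.0800.
That is 0.0800 = 8.0% of the progeny.

8.0%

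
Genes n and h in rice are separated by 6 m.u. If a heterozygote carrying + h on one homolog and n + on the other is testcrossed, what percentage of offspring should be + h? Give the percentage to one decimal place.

47.0%

A map distance of 6 m.u. corresponds to a recombination frequency of 0.060.
The F1 is + h / n +, so + h is a parental gamete class with expected frequency (1 − r)/2 = 0.940/2 = 0.4700.
That is 0.4700 = 47.0% of the progeny.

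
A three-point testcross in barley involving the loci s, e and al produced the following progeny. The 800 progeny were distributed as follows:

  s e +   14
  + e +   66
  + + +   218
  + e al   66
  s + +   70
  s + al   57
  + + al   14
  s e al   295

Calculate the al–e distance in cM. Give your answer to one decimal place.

The two most frequent reciprocal classes, s e al and + + +, are the parental types, so the F1 was s e al / + + +.
The two rarest classes, s e + and + + al, are the double crossovers. Comparing them with the parentals, only the al allele has switched, so al is the middle locus and the order is e – al – s.
Crossovers in the e–al interval produce the single-crossover classes s + al and + e + (57 + 66 = 123) plus the double crossovers (28).
RF(e–al) = (123 + 28) / 800 = 151/800 = 0.1888 → 18.9 cM.

18.9 cM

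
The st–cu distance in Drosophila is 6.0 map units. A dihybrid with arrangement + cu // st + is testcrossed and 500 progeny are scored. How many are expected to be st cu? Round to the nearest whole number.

A map distance of 6.0 map units corresponds to a recombination frequency of 0.060.
The F1 is + cu / st +, so st cu is a recombinant gamete class with expected frequency r/2 = 0.060/2 = 0.0300.
Expected number = 0.0300 × 500 = 15.00 ≈ 15.

15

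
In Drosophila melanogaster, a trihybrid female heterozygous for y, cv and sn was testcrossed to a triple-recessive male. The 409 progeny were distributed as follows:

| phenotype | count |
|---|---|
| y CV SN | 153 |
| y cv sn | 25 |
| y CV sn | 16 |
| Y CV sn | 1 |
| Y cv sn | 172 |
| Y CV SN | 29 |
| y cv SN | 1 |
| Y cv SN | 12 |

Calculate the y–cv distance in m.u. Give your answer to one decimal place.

The two most frequent reciprocal classes, y CV SN and Y cv sn, are the parental types, so the F1 was y CV SN / Y cv sn.
The two rarest classes, y cv SN and Y CV sn, are the double crossovers. Comparing them with the parentals, only the cv allele has switched, so cv is the middle locus and the order is y – cv – sn.
Crossovers in the y–cv interval produce the single-crossover classes Y CV SN and y cv sn (29 + 25 = 54) plus the double crossovers (2).
RF(y–cv) = (54 + 2) / 409 = 56/409 = 0.1369 → 13.7 m.u.

13.7 m.u.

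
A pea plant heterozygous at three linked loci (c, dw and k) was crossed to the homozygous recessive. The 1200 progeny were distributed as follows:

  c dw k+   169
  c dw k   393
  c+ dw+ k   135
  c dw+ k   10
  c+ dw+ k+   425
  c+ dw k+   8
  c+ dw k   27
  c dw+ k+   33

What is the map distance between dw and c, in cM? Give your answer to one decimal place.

The two most frequent reciprocal classes, c+ dw+ k+ and c dw k, are the parental types, so the F1 was c+ dw+ k+ / c dw k.
The two rarest classes, c+ dw k+ and c dw+ k, are the double crossovers. Comparing them with the parentals, only the dw allele has switched, so dw is the middle locus and the order is k – dw – c.
Crossovers in the dw–c interval produce the single-crossover classes c dw+ k+ and c+ dw k (33 + 27 = 60) plus the double crossovers (18).
RF(dw–c) = (60 + 18) / 1200 = 78/1200 = 0.0650 → 6.5 cM.

6.5 cM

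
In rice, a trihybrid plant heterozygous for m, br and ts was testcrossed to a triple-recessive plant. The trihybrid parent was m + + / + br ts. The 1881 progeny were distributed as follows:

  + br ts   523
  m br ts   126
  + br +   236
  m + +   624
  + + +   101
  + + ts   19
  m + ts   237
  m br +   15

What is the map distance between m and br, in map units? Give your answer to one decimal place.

The two rarest classes, m br + and + + ts, are the double crossovers. Comparing them with the parentals, only the br allele has switched, so br is the middle locus and the order is m – br – ts.
Crossovers in the m–br interval produce the single-crossover classes + + + and m br ts (101 + 126 = 227) plus the double crossovers (34).
RF(m–br) = (227 + 34) / 1881 = 261/1881 = 0.1388 → 13.9 map units.

13.9 map units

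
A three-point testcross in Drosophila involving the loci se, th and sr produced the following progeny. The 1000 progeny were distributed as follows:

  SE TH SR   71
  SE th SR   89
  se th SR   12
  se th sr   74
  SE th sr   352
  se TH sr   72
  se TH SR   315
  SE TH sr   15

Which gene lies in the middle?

The two most frequent reciprocal classes, SE th sr and se TH SR, are the parental types, so the F1 was SE th sr / se TH SR.
The two rarest classes, SE TH sr and se th SR, are the double crossovers. Comparing them with the parentals, only the th allele has switched, so th is the middle locus and the order is sr – th – se.

th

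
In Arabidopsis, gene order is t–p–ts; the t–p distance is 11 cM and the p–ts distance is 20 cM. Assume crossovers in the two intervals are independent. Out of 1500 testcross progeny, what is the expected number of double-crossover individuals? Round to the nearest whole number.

33

Map distances give recombination frequencies of 0.110 and 0.200 for the two intervals.
With no interference, expected double-crossover frequency = 0.110 × 0.200 = 0.02200.
Expected number = 0.02200 × 1500 = 33.00 ≈ 33.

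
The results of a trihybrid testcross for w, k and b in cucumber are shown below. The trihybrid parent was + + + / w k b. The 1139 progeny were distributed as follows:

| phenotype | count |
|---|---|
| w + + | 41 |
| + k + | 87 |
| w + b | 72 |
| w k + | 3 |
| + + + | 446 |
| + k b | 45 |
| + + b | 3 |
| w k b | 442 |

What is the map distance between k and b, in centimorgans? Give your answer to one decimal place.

The two rarest classes, + + b and w k +, are the double crossovers. Comparing them with the parentals, only the b allele has switched, so b is the middle locus and the order is k – b – w.
Crossovers in the k–b interval produce the single-crossover classes + k + and w + b (87 + 72 = 159) plus the double crossovers (6).
RF(k–b) = (159 + 6) / 1139 = 165/1139 = 0.1449 → 14.5 centimorgans.

14.5 centimorgans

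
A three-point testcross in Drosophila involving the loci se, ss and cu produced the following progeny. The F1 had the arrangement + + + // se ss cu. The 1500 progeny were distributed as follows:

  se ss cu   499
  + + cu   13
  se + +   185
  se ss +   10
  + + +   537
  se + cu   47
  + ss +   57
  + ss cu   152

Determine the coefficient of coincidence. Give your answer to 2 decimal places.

The two rarest classes, + + cu and se ss +, are the double crossovers. Comparing them with the parentals, only the cu allele has switched, so cu is the middle locus and the order is se – cu – ss.
se–cu: (337 + 23)/1500 = 0.2400; cu–ss: (104 + 23)/1500 = 0.0847.
Expected DCO frequency = 0.2400 × 0.0847 ≈ 0.02033; observed = 23/1500 ≈ 0.01533.
Coefficient of coincidence = 0.01533/0.02033 ≈ 0.75.

0.75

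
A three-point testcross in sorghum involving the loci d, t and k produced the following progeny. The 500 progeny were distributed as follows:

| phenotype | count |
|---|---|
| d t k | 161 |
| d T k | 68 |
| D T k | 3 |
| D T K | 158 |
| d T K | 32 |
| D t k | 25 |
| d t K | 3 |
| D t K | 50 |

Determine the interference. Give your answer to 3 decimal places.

The two most frequent reciprocal classes, D T K and d t k, are the parental types, so the F1 was D T K / d t k.
The two rarest classes, D T k and d t K, are the double crossovers. Comparing them with the parentals, only the k allele has switched, so k is the middle locus and the order is d – k – t.
d–k: (57 + 6)/500 = 0.1260; k–t: (118 + 6)/500 = 0.2480.
Expected DCO frequency = 0.1260 × 0.2480 ≈ 0.03125; observed = 6/500 ≈ 0.01200.
Coefficient of coincidence = 0.01200/0.03125 ≈ 0.384; interference = 1 − 0.384 = 0.616.

0.616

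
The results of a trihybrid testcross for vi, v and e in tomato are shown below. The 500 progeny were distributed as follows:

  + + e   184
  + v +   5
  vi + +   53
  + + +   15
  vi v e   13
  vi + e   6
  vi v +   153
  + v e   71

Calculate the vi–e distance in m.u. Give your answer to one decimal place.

The two most frequent reciprocal classes, vi v + and + + e, are the parental types, so the F1 was vi v + / + + e.
The two rarest classes, + v + and vi + e, are the double crossovers. Comparing them with the parentals, only the vi allele has switched, so vi is the middle locus and the order is v – vi – e.
Crossovers in the vi–e interval produce the single-crossover classes vi v e and + + + (13 + 15 = 28) plus the double crossovers (11).
RF(vi–e) = (28 + 11) / 500 = 39/500 = 0.0780 → 7.8 m.u.

7.8 m.u.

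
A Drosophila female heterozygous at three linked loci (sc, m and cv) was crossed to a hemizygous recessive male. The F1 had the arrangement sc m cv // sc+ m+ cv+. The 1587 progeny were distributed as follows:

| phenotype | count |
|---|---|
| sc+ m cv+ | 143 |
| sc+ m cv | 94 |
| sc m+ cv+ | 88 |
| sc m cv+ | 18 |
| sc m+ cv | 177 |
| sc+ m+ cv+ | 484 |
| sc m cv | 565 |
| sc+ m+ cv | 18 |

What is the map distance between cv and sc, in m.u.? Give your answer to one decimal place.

13.7 m.u.

The two rarest classes, sc m cv+ and sc+ m+ cv, are the double crossovers. Comparing them with the parentals, only the cv allele has switched, so cv is the middle locus and the order is sc – cv – m.
Crossovers in the sc–cv interval produce the single-crossover classes sc+ m cv and sc m+ cv+ (94 + 88 = 182) plus the double crossovers (36).
RF(sc–cv) = (182 + 36) / 1587 = 218/1587 = 0.1374 → 13.7 m.u.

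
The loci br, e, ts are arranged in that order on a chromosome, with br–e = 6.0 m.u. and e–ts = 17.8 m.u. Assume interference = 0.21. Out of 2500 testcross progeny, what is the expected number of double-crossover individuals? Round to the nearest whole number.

21

Map distances give recombination frequencies of 0.060 and 0.178 for the two intervals.
With interference 0.21 (so coincidence = 0.79), expected double-crossover frequency = 0.060 × 0.178 × 0.79 = 0.00844.
Expected number = 0.00844 × 2500 = 21.09 ≈ 21.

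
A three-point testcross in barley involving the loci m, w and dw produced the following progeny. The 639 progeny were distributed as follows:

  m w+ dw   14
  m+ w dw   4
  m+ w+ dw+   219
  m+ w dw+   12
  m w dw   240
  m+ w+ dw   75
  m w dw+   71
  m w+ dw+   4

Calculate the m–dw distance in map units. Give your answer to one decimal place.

24.1 map units

The two most frequent reciprocal classes, m w dw and m+ w+ dw+, are the parental types, so the F1 was m w dw / m+ w+ dw+.
The two rarest classes, m+ w dw and m w+ dw+, are the double crossovers. Comparing them with the parentals, only the m allele has switched, so m is the middle locus and the order is dw – m – w.
Crossovers in the dw–m interval produce the single-crossover classes m w dw+ and m+ w+ dw (71 + 75 = 146) plus the double crossovers (8).
RF(dw–m) = (146 + 8) / 639 = 154/639 = 0.2410 → 24.1 map units.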